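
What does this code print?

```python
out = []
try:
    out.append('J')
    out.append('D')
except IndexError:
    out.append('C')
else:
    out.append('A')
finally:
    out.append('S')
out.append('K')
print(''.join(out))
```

Execution trace: 'J' (try body) → 'D' (try body, no exception) → 'A' (else) → 'S' (finally) → 'K' (after the try/except). Output: JDASK

Answer: JDASK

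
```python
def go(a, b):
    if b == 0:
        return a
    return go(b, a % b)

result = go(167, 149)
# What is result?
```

go(167, 149) -> go(149, 18) -> go(18, 5) -> go(5, 3) -> go(3, 2) -> go(2, 1) -> go(1, 0) -> 1

Answer: 1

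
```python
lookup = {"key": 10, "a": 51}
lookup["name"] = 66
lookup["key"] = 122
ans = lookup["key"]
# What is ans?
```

Trace:
`lookup = {"key": 10, "a": 51}` → lookup = {'key': 10, 'a': 51}
`lookup["name"] = 66` → lookup = {'key': 10, 'a': 51, 'name': 66}
`lookup["key"] = 122` → lookup = {'key': 122, 'a': 51, 'name': 66}
`ans = lookup["key"]` → ans = 122
So ans = 122

Answer: 122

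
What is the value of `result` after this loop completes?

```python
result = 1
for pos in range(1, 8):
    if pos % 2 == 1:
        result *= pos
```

Product of odd numbers 1 to 7
`result` takes the values: 1 → 3 → 15 → 105

Answer: 105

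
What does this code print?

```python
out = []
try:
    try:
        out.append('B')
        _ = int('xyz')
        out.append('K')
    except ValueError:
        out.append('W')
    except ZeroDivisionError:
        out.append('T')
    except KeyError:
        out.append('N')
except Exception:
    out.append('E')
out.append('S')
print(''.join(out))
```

Execution trace: 'B' (inner try body) → 'W' (inner except ValueError) → 'S' (after the try/except). Output: BWS

Answer: BWS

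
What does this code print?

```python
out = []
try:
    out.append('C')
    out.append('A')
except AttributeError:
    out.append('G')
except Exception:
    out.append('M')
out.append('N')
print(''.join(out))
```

Execution trace: 'C' (try body) → 'A' (try body, no exception) → 'N' (after the try/except). Output: CAN

Answer: CAN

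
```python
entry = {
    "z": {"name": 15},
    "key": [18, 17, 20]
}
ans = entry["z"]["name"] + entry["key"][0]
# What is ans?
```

Trace:
`entry = { ...` → entry = {'z': {'name': 15}, 'key': [18, 17, 20]}
`ans = entry["z"]["name"] + entry["key"][0]` → ans = 33
So ans = 33

Answer: 33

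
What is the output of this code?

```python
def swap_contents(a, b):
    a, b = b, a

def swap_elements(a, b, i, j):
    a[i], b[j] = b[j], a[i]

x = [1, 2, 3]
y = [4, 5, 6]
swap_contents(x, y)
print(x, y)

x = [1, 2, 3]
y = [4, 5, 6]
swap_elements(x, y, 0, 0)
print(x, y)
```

Key concept: parameter rebinding vs mutation.
Step by step:
`x = [1, 2, 3]` → x = [1, 2, 3]
`y = [4, 5, 6]` → y = [4, 5, 6]
`swap_contents(x, y)` → no visible change to tracked variables
`print(x, y)` → prints [1, 2, 3] [4, 5, 6]
`x = [1, 2, 3]` → x = [1, 2, 3]
`y = [4, 5, 6]` → y = [4, 5, 6]
`swap_elements(x, y, 0, 0)` → x = [4, 2, 3]; y = [1, 5, 6]
`print(x, y)` → prints [4, 2, 3] [1, 5, 6]

Answer:
[1, 2, 3] [4, 5, 6]
[4, 2, 3] [1, 5, 6]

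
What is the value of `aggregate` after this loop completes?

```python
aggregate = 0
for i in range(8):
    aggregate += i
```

Sum of 0 to 7 = 28
`aggregate` takes the values: 0 → 1 → 3 → 6 → 10 → 15 → 21 → 28

Answer: 28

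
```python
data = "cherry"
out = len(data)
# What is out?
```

Trace:
`data = "cherry"` → data = 'cherry'
`out = len(data)` → out = 6
So out = 6

Answer: 6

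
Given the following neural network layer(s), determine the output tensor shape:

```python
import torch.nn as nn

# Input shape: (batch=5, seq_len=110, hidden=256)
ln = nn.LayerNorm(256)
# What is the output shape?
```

Input: (5, 110, 256) -> Output: (5, 110, 256)

Answer: (5, 110, 256)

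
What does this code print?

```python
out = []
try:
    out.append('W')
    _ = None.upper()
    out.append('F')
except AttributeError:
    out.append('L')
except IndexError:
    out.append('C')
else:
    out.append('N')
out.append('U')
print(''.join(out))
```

Execution trace: 'W' (try body) → 'L' (except AttributeError) → 'U' (after the try/except). Output: WLU

Answer: WLU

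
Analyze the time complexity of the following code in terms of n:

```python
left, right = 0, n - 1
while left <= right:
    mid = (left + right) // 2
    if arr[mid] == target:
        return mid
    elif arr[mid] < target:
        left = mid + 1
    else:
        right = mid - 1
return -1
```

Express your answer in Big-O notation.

This is Binary search in a sorted array. Time complexity: O(log n).

Answer: O(log n)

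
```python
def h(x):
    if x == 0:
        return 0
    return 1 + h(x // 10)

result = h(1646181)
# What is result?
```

Count of digits of 1646181: 7

Answer: 7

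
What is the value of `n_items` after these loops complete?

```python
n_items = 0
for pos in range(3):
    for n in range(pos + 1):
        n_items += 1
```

Triangle: 1 + 2 + ... + 3
`n_items` takes the values: 0 → 1 → 2 → 3 → 4 → 5 → 6

Answer: 6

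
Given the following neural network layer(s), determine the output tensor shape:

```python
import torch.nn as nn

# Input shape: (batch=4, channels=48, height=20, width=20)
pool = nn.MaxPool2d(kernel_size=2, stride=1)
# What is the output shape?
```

Input: (4, 48, 20, 20) -> Output: (4, 48, 19, 19)

Answer: (4, 48, 19, 19)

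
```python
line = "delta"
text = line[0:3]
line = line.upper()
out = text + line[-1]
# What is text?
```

Trace:
`line = "delta"` → line = 'delta'
`text = line[0:3]` → text = 'del'
`line = line.upper()` → line = 'DELTA'
`out = text + line[-1]` → out = 'delA'
So text = 'del'

Answer: 'del'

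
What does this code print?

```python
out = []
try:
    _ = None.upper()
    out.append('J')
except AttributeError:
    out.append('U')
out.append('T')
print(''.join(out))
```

Execution trace: 'U' (except AttributeError) → 'T' (after the try/except). Output: UT

Answer: UT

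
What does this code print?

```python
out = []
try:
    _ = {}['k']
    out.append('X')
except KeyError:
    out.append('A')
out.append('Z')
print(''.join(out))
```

Execution trace: 'A' (except KeyError) → 'Z' (after the try/except). Output: AZ

Answer: AZ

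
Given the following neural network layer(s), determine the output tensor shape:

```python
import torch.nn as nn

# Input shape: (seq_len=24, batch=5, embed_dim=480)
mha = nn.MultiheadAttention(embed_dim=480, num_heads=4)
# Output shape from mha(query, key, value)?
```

Input: (24, 5, 480) -> Output: (24, 5, 480)

Answer: (24, 5, 480)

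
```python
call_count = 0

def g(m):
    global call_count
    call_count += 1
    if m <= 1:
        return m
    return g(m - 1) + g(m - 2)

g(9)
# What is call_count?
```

Calls(m) = 1 + Calls(m-1) + Calls(m-2); Calls(0)=Calls(1)=1. For m=9 this gives 109.

Answer: 109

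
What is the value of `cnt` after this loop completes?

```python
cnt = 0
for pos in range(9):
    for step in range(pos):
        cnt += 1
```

Triangle number: 0+1+2+...+8
`cnt` takes the values: 0 → 1 → 2 → 3 → 4 → 5 → 6 → 7 → 8 → 9 → 10 → 11 → 12 → 13 → 14 → 15 → 16 → 17 → 18 → 19 → 20 → 21 → 22 → 23 → 24 → 25 → 26 → 27 → 28 → 29 → 30 → 31 → 32 → 33 → 34 → 35 → 36

Answer: 36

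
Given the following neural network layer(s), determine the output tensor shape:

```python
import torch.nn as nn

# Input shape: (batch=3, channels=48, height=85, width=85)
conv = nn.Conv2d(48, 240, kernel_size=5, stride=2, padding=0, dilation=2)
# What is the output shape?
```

Input: (3, 48, 85, 85) -> Output: (3, 240, 39, 39)

Answer: (3, 240, 39, 39)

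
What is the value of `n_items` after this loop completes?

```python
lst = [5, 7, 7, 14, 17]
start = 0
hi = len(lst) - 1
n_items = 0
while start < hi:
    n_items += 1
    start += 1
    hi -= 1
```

Iterations until pointers meet (list length 5)
`n_items` takes the values: 0 → 1 → 2

Answer: 2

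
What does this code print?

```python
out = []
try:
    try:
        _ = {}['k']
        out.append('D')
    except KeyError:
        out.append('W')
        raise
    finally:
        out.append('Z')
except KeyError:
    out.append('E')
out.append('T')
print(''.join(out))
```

Execution trace: 'W' (inner except KeyError) → 'Z' (inner finally) → 'E' (outer except KeyError) → 'T' (after the try/except). Output: WZET

Answer: WZET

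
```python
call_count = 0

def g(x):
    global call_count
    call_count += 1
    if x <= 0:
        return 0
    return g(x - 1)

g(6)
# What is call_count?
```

Linear recursion stepping by 1: 7 calls from x=6 down to ≤0.

Answer: 7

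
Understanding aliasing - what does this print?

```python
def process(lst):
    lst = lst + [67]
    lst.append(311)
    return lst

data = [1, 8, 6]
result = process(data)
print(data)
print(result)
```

Key concept: rebinding parameter vs mutation.
Step by step:
`data = [1, 8, 6]` → data = [1, 8, 6]
`result = process(data)` → result = [1, 8, 6, 67, 311]
`print(data)` → prints [1, 8, 6]
`print(result)` → prints [1, 8, 6, 67, 311]

Answer:
[1, 8, 6]
[1, 8, 6, 67, 311]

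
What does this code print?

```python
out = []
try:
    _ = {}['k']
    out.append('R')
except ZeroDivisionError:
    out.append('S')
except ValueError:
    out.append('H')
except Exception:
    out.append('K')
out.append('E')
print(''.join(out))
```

Execution trace: 'K' (except Exception) → 'E' (after the try/except). Output: KE

Answer: KE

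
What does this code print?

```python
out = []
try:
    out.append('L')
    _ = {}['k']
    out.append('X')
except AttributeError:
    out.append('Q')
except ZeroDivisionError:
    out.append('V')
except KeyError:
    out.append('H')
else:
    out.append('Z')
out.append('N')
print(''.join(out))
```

Execution trace: 'L' (try body) → 'H' (except KeyError) → 'N' (after the try/except). Output: LHN

Answer: LHN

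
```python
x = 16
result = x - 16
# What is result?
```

Trace:
`x = 16` → x = 16
`result = x - 16` → result = 0
So result = 0

Answer: 0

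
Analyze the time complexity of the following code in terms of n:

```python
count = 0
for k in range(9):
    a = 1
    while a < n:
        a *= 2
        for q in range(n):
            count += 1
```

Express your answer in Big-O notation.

Each loop level contributes: 1 × log n × n. Multiplying the contributions gives O(n log n).

Answer: O(n log n)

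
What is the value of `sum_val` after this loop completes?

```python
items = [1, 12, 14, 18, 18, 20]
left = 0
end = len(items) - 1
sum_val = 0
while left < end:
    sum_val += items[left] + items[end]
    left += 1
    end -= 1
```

Sum of pairs from ends
`sum_val` takes the values: 0 → 21 → 51 → 83

Answer: 83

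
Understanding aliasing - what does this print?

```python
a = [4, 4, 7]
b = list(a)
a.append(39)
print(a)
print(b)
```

Key concept: list() constructor creates copy.
Step by step:
`a = [4, 4, 7]` → a = [4, 4, 7]
`b = list(a)` → b = [4, 4, 7]
`a.append(39)` → a = [4, 4, 7, 39]
`print(a)` → prints [4, 4, 7, 39]
`print(b)` → prints [4, 4, 7]

Answer:
[4, 4, 7, 39]
[4, 4, 7]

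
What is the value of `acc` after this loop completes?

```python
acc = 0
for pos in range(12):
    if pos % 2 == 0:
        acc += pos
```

Sum of even numbers 0 to 11
`acc` takes the values: 0 → 2 → 6 → 12 → 20 → 30

Answer: 30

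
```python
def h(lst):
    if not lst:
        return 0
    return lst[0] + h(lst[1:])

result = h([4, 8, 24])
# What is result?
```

4 + 8 + 24 + 0 = 36

Answer: 36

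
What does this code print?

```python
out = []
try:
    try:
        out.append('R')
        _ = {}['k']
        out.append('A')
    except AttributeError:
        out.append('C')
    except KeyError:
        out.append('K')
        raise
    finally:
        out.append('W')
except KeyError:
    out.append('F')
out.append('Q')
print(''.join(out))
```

Execution trace: 'R' (try body) → 'K' (except KeyError) → 'W' (finally) → 'F' (outer except KeyError) → 'Q' (after the try/except). Output: RKWFQ

Answer: RKWFQ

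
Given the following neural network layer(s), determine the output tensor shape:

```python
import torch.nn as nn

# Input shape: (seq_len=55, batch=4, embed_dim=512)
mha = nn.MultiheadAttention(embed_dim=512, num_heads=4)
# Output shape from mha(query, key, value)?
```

Input: (55, 4, 512) -> Output: (55, 4, 512)

Answer: (55, 4, 512)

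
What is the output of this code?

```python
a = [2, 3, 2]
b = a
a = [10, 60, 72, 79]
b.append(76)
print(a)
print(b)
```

Key concept: rebinding vs mutation: a is rebound to a new list, b still points at the original.
Step by step:
`a = [2, 3, 2]` → a = [2, 3, 2]
`b = a` → b = [2, 3, 2] (same object as a)
`a = [10, 60, 72, 79]` → a = [10, 60, 72, 79]
`b.append(76)` → b = [2, 3, 2, 76]
`print(a)` → prints [10, 60, 72, 79]
`print(b)` → prints [2, 3, 2, 76]

Answer:
[10, 60, 72, 79]
[2, 3, 2, 76]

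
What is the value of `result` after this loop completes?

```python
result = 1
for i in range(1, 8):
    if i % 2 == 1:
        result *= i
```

Product of odd numbers 1 to 7
`result` takes the values: 1 → 3 → 15 → 105

Answer: 105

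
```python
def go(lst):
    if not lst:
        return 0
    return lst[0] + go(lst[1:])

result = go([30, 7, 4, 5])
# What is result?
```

30 + 7 + 4 + 5 + 0 = 46

Answer: 46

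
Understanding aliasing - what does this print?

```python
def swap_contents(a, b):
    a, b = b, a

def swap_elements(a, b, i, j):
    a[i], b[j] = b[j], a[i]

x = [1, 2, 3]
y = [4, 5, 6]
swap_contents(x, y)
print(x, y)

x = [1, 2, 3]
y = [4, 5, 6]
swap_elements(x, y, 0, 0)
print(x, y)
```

Key concept: parameter rebinding vs mutation.
Step by step:
`x = [1, 2, 3]` → x = [1, 2, 3]
`y = [4, 5, 6]` → y = [4, 5, 6]
`swap_contents(x, y)` → no visible change to tracked variables
`print(x, y)` → prints [1, 2, 3] [4, 5, 6]
`x = [1, 2, 3]` → x = [1, 2, 3]
`y = [4, 5, 6]` → y = [4, 5, 6]
`swap_elements(x, y, 0, 0)` → x = [4, 2, 3]; y = [1, 5, 6]
`print(x, y)` → prints [4, 2, 3] [1, 5, 6]

Answer:
[1, 2, 3] [4, 5, 6]
[4, 2, 3] [1, 5, 6]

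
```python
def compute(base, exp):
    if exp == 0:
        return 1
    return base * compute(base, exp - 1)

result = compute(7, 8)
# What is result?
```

compute(7, 8) = 7 * 7 * 7 * 7 * 7 * 7 * 7 * 7 = 5764801

Answer: 5764801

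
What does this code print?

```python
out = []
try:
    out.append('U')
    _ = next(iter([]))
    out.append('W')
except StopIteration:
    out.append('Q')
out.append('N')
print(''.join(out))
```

Execution trace: 'U' (try body) → 'Q' (except StopIteration) → 'N' (after the try/except). Output: UQN

Answer: UQN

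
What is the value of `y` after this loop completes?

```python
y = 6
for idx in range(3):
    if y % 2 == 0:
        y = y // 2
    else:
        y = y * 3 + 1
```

Collatz-style transformation from 6
`y` takes the values: 6 → 3 → 10 → 5

Answer: 5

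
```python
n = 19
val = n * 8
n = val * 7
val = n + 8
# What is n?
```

Trace:
`n = 19` → n = 19
`val = n * 8` → val = 152
`n = val * 7` → n = 1064
`val = n + 8` → val = 1072
So n = 1064

Answer: 1064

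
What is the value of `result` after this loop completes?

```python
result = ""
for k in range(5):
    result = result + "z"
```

Repeat 'z' 5 times
`result` takes the values: "" → "z" → "zz" → "zzz" → "zzzz" → "zzzzz"

Answer: "zzzzz"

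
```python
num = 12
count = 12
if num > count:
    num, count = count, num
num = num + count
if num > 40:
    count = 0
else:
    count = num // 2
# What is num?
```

Trace:
`num = 12` → num = 12
`count = 12` → count = 12
`if num > count: ...` → num > count is False → no variable changes
`num = num + count` → num = 24
`if num > 40: ...` → num > 40 is False, take else branch → no variable changes
So num = 24

Answer: 24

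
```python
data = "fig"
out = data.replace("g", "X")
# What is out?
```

Trace:
`data = "fig"` → data = 'fig'
`out = data.replace("g", "X")` → out = 'fiX'
So out = 'fiX'

Answer: 'fiX'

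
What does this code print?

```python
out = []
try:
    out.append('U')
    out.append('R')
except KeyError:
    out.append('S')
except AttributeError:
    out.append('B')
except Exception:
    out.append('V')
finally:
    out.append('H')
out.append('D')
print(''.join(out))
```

Execution trace: 'U' (try body) → 'R' (try body, no exception) → 'H' (finally) → 'D' (after the try/except). Output: URHD

Answer: URHD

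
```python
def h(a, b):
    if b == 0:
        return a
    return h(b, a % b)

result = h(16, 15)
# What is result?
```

h(16, 15) -> h(15, 1) -> h(1, 0) -> 1

Answer: 1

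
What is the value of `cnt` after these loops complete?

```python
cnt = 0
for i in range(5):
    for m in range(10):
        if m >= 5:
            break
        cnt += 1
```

Inner breaks at 5, outer runs 5 times
`cnt` takes the values: 0 → 1 → 2 → 3 → 4 → 5 → 6 → 7 → 8 → 9 → 10 → 11 → 12 → 13 → 14 → 15 → 16 → 17 → 18 → 19 → 20 → 21 → 22 → 23 → 24 → 25

Answer: 25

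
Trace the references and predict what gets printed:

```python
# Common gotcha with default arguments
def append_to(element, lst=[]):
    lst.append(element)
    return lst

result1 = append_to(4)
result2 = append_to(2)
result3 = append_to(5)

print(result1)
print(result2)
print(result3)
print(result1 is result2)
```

Key concept: mutable default argument gotcha.
Step by step:
`result1 = append_to(4)` → result1 = [4]
`result2 = append_to(2)` → result1 = [4, 2] (same object as result2); result2 = [4, 2] (same object as result1)
`result3 = append_to(5)` → result1 = [4, 2, 5] (same object as result2, result3); result2 = [4, 2, 5] (same object as result1, result3); result3 = [4, 2, 5] (same object as result1, result2)
`print(result1)` → prints [4, 2, 5]
`print(result2)` → prints [4, 2, 5]
`print(result3)` → prints [4, 2, 5]
`print(result1 is result2)` → prints True

Answer:
[4, 2, 5]
[4, 2, 5]
[4, 2, 5]
True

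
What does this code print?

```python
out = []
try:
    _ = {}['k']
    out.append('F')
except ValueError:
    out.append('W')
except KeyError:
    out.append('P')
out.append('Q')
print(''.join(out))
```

Execution trace: 'P' (except KeyError) → 'Q' (after the try/except). Output: PQ

Answer: PQ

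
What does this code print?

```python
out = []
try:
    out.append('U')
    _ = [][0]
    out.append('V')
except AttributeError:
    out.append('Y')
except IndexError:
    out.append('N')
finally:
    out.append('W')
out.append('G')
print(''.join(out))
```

Execution trace: 'U' (try body) → 'N' (except IndexError) → 'W' (finally) → 'G' (after the try/except). Output: UNWG

Answer: UNWG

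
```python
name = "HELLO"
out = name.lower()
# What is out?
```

Trace:
`name = "HELLO"` → name = 'HELLO'
`out = name.lower()` → out = 'hello'
So out = 'hello'

Answer: 'hello'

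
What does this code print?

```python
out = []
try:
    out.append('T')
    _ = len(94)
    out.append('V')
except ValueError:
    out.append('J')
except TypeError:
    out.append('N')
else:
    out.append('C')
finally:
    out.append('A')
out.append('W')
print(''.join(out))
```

Execution trace: 'T' (try body) → 'N' (except TypeError) → 'A' (finally) → 'W' (after the try/except). Output: TNAW

Answer: TNAW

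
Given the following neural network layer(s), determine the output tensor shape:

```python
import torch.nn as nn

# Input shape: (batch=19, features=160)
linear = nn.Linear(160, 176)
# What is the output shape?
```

Input: (19, 160) -> Output: (19, 176)

Answer: (19, 176)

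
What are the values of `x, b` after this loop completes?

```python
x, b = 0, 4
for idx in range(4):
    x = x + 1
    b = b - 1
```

x goes 0→4, b goes 4→0
`x, b` takes the values: (0, 4) → (1, 4) → (1, 3) → (2, 3) → (2, 2) → (3, 2) → (3, 1) → (4, 1) → (4, 0)

Answer: 4, 0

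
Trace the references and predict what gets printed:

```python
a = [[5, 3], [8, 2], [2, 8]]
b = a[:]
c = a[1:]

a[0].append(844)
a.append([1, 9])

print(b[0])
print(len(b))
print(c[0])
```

Key concept: slice with nested mutation.
Step by step:
`a = [[5, 3], [8, 2], [2, 8]]` → a = [[5, 3], [8, 2], [2, 8]]
`b = a[:]` → b = [[5, 3], [8, 2], [2, 8]]
`c = a[1:]` → c = [[8, 2], [2, 8]]
`a[0].append(844)` → a = [[5, 3, 844], [8, 2], [2, 8]]; b = [[5, 3, 844], [8, 2], [2, 8]]
`a.append([1, 9])` → a = [[5, 3, 844], [8, 2], [2, 8], [1, 9]]
`print(b[0])` → prints [5, 3, 844]
`print(len(b))` → prints 3
`print(c[0])` → prints [8, 2]

Answer:
[5, 3, 844]
3
[8, 2]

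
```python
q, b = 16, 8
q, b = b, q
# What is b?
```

Trace:
`q, b = 16, 8` → q = 16; b = 8
`q, b = b, q` → q = 8; b = 16
So b = 16

Answer: 16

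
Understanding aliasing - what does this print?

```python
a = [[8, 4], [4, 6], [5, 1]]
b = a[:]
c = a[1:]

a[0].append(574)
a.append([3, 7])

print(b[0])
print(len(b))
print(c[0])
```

Key concept: slice with nested mutation.
Step by step:
`a = [[8, 4], [4, 6], [5, 1]]` → a = [[8, 4], [4, 6], [5, 1]]
`b = a[:]` → b = [[8, 4], [4, 6], [5, 1]]
`c = a[1:]` → c = [[4, 6], [5, 1]]
`a[0].append(574)` → a = [[8, 4, 574], [4, 6], [5, 1]]; b = [[8, 4, 574], [4, 6], [5, 1]]
`a.append([3, 7])` → a = [[8, 4, 574], [4, 6], [5, 1], [3, 7]]
`print(b[0])` → prints [8, 4, 574]
`print(len(b))` → prints 3
`print(c[0])` → prints [4, 6]

Answer:
[8, 4, 574]
3
[4, 6]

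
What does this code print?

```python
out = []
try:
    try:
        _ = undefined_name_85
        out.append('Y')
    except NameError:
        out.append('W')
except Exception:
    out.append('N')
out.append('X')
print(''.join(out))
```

Execution trace: 'W' (inner except NameError) → 'X' (after the try/except). Output: WX

Answer: WX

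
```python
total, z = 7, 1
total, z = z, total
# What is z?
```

Trace:
`total, z = 7, 1` → total = 7; z = 1
`total, z = z, total` → total = 1; z = 7
So z = 7

Answer: 7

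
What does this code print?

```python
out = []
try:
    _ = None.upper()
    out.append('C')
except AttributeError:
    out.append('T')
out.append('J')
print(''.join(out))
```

Execution trace: 'T' (except AttributeError) → 'J' (after the try/except). Output: TJ

Answer: TJ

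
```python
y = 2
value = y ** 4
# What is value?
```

Trace:
`y = 2` → y = 2
`value = y ** 4` → value = 16
So value = 16

Answer: 16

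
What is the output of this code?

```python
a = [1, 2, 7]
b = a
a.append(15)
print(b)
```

Key concept: basic list aliasing.
Step by step:
`a = [1, 2, 7]` → a = [1, 2, 7]
`b = a` → b = [1, 2, 7] (same object as a)
`a.append(15)` → a = [1, 2, 7, 15] (same object as b); b = [1, 2, 7, 15] (same object as a)
`print(b)` → prints [1, 2, 7, 15]

Answer: [1, 2, 7, 15]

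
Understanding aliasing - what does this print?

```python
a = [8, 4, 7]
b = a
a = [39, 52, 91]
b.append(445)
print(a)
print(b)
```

Key concept: rebinding vs mutation: a is rebound to a new list, b still points at the original.
Step by step:
`a = [8, 4, 7]` → a = [8, 4, 7]
`b = a` → b = [8, 4, 7] (same object as a)
`a = [39, 52, 91]` → a = [39, 52, 91]
`b.append(445)` → b = [8, 4, 7, 445]
`print(a)` → prints [39, 52, 91]
`print(b)` → prints [8, 4, 7, 445]

Answer:
[39, 52, 91]
[8, 4, 7, 445]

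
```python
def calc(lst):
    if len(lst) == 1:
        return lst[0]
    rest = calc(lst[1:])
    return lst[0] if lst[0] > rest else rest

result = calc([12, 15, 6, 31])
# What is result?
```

Recursive max over [12, 15, 6, 31] = 31

Answer: 31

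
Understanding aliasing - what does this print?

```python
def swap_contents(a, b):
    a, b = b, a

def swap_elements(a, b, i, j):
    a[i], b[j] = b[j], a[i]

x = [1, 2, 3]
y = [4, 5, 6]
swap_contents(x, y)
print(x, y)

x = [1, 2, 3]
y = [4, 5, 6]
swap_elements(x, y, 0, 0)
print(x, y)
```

Key concept: parameter rebinding vs mutation.
Step by step:
`x = [1, 2, 3]` → x = [1, 2, 3]
`y = [4, 5, 6]` → y = [4, 5, 6]
`swap_contents(x, y)` → no visible change to tracked variables
`print(x, y)` → prints [1, 2, 3] [4, 5, 6]
`x = [1, 2, 3]` → x = [1, 2, 3]
`y = [4, 5, 6]` → y = [4, 5, 6]
`swap_elements(x, y, 0, 0)` → x = [4, 2, 3]; y = [1, 5, 6]
`print(x, y)` → prints [4, 2, 3] [1, 5, 6]

Answer:
[1, 2, 3] [4, 5, 6]
[4, 2, 3] [1, 5, 6]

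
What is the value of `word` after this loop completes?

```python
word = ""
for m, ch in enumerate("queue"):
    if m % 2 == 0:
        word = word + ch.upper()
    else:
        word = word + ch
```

Uppercase even positions in 'queue'
`word` takes the values: "" → "Q" → "Qu" → "QuE" → "QuEu" → "QuEuE"

Answer: "QuEuE"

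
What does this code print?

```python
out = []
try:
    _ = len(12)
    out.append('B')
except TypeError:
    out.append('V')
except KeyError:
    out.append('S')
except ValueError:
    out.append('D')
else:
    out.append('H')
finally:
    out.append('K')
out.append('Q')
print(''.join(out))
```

Execution trace: 'V' (except TypeError) → 'K' (finally) → 'Q' (after the try/except). Output: VKQ

Answer: VKQ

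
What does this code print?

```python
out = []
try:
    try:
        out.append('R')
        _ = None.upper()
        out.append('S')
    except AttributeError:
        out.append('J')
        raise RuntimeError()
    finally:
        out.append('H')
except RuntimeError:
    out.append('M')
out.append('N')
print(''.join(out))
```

Execution trace: 'R' (try body) → 'J' (except AttributeError) → 'H' (finally) → 'M' (outer except RuntimeError) → 'N' (after the try/except). Output: RJHMN

Answer: RJHMN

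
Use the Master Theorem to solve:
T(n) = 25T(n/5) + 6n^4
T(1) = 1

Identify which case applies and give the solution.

a=25, b=5, f(n)=6n^4. log_5(25) = 2. Since c=4 > 2 and the regularity condition holds (25(n/5)^4 = (25/5^4)n^4 with 25/5^4 < 1), Case 3 applies: T(n) = Θ(f(n)) = O(n^4).

Answer: O(n^4) - Case 3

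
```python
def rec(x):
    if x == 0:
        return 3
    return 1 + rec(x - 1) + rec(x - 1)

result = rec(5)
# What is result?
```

rec(x) = 1 + 2·rec(x-1), rec(0)=3. Closed form: (3+1)·2^5 - 1 = 127.

Answer: 127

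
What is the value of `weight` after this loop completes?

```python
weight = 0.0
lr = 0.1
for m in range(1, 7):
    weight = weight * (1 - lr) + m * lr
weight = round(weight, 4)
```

Moving average with lr=0.1
`weight` takes the values: 0.0 → 0.1 → 0.29 → 0.561 → 0.9049 → 1.31441 → 1.782969 → 1.783

Answer: 1.783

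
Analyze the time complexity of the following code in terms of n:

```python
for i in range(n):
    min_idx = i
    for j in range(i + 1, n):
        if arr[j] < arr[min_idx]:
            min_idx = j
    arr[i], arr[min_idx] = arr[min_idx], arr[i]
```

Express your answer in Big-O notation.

This is Selection sort. Time complexity: O(n²).

Answer: O(n²)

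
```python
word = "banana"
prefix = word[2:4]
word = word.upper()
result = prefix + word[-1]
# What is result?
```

Trace:
`word = "banana"` → word = 'banana'
`prefix = word[2:4]` → prefix = 'na'
`word = word.upper()` → word = 'BANANA'
`result = prefix + word[-1]` → result = 'naA'
So result = 'naA'

Answer: 'naA'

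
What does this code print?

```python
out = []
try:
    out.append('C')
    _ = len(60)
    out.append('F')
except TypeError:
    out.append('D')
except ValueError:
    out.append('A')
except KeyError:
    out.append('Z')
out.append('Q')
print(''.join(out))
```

Execution trace: 'C' (try body) → 'D' (except TypeError) → 'Q' (after the try/except). Output: CDQ

Answer: CDQ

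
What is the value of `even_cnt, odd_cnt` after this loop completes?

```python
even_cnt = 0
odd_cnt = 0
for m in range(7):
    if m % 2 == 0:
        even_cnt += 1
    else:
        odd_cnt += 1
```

Count evens and odds in range(7)
`even_cnt, odd_cnt` takes the values: (0, 0) → (1, 0) → (1, 1) → (2, 1) → (2, 2) → (3, 2) → (3, 3) → (4, 3)

Answer: 4, 3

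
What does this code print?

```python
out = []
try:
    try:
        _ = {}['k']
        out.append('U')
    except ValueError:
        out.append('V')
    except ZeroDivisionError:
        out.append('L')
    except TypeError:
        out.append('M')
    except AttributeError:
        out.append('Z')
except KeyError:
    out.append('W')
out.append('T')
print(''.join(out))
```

Execution trace: 'W' (outer except KeyError) → 'T' (after the try/except). Output: WT

Answer: WT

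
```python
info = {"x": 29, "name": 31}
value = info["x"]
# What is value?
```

Trace:
`info = {"x": 29, "name": 31}` → info = {'x': 29, 'name': 31}
`value = info["x"]` → value = 29
So value = 29

Answer: 29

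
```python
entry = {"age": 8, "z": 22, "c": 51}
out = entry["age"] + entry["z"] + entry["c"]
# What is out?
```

Trace:
`entry = {"age": 8, "z": 22, "c": 51}` → entry = {'age': 8, 'z': 22, 'c': 51}
`out = entry["age"] + entry["z"] + entry["c"]` → out = 81
So out = 81

Answer: 81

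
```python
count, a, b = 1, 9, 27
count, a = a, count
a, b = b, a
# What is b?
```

Trace:
`count, a, b = 1, 9, 27` → count = 1; a = 9; b = 27
`count, a = a, count` → count = 9; a = 1
`a, b = b, a` → a = 27; b = 1
So b = 1

Answer: 1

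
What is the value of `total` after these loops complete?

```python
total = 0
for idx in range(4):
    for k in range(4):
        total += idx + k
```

Sum of all idx+k for idx,k in 4x4
`total` takes the values: 0 → 1 → 3 → 6 → 7 → 9 → 12 → 16 → 18 → 21 → 25 → 30 → 33 → 37 → 42 → 48

Answer: 48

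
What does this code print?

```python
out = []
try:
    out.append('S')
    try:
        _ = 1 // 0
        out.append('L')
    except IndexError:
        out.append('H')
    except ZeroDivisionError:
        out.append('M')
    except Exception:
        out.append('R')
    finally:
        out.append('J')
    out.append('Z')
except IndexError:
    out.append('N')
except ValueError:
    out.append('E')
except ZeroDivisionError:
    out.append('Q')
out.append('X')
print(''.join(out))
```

Execution trace: 'S' (try body) → 'M' (inner except ZeroDivisionError) → 'J' (inner finally) → 'Z' (try body, no exception) → 'X' (after the try/except). Output: SMJZX

Answer: SMJZX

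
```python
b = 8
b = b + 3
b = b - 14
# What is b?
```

Trace:
`b = 8` → b = 8
`b = b + 3` → b = 11
`b = b - 14` → b = -3
So b = -3

Answer: -3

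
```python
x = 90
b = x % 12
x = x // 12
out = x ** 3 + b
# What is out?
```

Trace:
`x = 90` → x = 90
`b = x % 12` → b = 6
`x = x // 12` → x = 7
`out = x ** 3 + b` → out = 349
So out = 349

Answer: 349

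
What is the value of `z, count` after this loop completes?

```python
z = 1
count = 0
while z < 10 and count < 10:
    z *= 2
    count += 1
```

Double until >= 10 or 10 iterations
`z, count` takes the values: (1, 0) → (2, 0) → (2, 1) → (4, 1) → (4, 2) → (8, 2) → (8, 3) → (16, 3) → (16, 4)

Answer: 16, 4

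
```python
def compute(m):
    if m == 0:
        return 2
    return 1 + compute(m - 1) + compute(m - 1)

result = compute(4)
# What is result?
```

compute(m) = 1 + 2·compute(m-1), compute(0)=2. Closed form: (2+1)·2^4 - 1 = 47.

Answer: 47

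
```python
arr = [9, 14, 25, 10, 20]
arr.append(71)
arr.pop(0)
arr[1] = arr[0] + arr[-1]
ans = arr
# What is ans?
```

Trace:
`arr = [9, 14, 25, 10, 20]` → arr = [9, 14, 25, 10, 20]
`arr.append(71)` → arr = [9, 14, 25, 10, 20, 71]
`arr.pop(0)` → arr = [14, 25, 10, 20, 71]
`arr[1] = arr[0] + arr[-1]` → arr = [14, 85, 10, 20, 71]
`ans = arr` → ans = [14, 85, 10, 20, 71]
So ans = [14, 85, 10, 20, 71]

Answer: [14, 85, 10, 20, 71]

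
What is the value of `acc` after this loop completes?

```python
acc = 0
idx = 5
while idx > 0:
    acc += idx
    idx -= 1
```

Sum 5 down to 1
`acc` takes the values: 0 → 5 → 9 → 12 → 14 → 15

Answer: 15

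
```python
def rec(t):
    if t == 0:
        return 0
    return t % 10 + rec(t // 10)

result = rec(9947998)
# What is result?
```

Sum of digits of 9947998: 8 + 9 + 9 + 7 + 4 + 9 + 9 = 55

Answer: 55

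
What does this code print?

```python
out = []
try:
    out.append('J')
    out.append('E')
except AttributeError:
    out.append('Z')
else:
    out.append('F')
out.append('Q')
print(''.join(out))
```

Execution trace: 'J' (try body) → 'E' (try body, no exception) → 'F' (else) → 'Q' (after the try/except). Output: JEFQ

Answer: JEFQ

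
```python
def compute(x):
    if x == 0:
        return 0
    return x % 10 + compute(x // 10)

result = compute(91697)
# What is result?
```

Sum of digits of 91697: 7 + 9 + 6 + 1 + 9 = 32

Answer: 32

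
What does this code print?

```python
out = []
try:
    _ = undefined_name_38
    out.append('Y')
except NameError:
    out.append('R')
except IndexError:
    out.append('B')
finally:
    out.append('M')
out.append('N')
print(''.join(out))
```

Execution trace: 'R' (except NameError) → 'M' (finally) → 'N' (after the try/except). Output: RMN

Answer: RMN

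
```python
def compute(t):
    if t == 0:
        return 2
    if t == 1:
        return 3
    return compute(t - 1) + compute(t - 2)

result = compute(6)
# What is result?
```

Build up from base cases: compute(0)=2, compute(1)=3, compute(2)=5, compute(3)=8, compute(4)=13, compute(5)=21, compute(6)=34

Answer: 34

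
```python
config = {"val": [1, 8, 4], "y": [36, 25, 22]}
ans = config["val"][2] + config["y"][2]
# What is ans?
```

Trace:
`config = {"val": [1, 8, 4], "y": [36, 25, 22]}` → config = {'val': [1, 8, 4], 'y': [36, 25, 22]}
`ans = config["val"][2] + config["y"][2]` → ans = 26
So ans = 26

Answer: 26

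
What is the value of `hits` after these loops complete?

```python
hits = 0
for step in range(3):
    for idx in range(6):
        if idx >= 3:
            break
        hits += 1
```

Inner breaks at 3, outer runs 3 times
`hits` takes the values: 0 → 1 → 2 → 3 → 4 → 5 → 6 → 7 → 8 → 9

Answer: 9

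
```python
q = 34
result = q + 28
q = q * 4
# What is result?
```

Trace:
`q = 34` → q = 34
`result = q + 28` → result = 62
`q = q * 4` → q = 136
So result = 62

Answer: 62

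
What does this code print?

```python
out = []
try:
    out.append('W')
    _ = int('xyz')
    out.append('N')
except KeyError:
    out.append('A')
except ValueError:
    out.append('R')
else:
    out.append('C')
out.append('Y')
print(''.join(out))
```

Execution trace: 'W' (try body) → 'R' (except ValueError) → 'Y' (after the try/except). Output: WRY

Answer: WRY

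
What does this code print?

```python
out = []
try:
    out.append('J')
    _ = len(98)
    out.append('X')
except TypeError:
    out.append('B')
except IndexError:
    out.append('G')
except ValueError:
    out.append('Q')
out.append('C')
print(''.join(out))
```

Execution trace: 'J' (try body) → 'B' (except TypeError) → 'C' (after the try/except). Output: JBC

Answer: JBC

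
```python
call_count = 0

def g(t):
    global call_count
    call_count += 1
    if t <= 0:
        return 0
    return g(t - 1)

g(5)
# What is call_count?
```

Linear recursion stepping by 1: 6 calls from t=5 down to ≤0.

Answer: 6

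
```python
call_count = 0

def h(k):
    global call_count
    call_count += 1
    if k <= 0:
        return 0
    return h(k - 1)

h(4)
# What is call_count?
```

Linear recursion stepping by 1: 5 calls from k=4 down to ≤0.

Answer: 5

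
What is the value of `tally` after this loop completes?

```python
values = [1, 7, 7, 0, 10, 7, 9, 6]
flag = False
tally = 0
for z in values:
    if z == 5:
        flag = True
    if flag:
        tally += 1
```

Count elements after first 5 in [1, 7, 7, 0, 10, 7, 9, 6]
`tally` takes the values: 0

Answer: 0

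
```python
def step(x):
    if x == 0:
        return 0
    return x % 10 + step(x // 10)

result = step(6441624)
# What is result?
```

Sum of digits of 6441624: 4 + 2 + 6 + 1 + 4 + 4 + 6 = 27

Answer: 27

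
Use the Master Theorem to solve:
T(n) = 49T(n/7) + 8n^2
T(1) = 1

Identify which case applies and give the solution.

a=49, b=7, f(n)=8n^2. log_7(49) = 2. Since c=2 = 2, Case 2 applies: T(n) = Θ(n^log_b(a) · log n) = O(n^2 log n).

Answer: O(n^2 log n) - Case 2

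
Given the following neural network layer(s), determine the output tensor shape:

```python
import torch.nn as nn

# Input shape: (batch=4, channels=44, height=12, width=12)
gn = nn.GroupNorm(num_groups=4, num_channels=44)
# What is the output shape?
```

Input: (4, 44, 12, 12) -> Output: (4, 44, 12, 12)

Answer: (4, 44, 12, 12)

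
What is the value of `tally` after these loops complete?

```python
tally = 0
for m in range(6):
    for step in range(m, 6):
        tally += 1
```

Upper triangle: 6 + 5 + ... + 1
`tally` takes the values: 0 → 1 → 2 → 3 → 4 → 5 → 6 → 7 → 8 → 9 → 10 → 11 → 12 → 13 → 14 → 15 → 16 → 17 → 18 → 19 → 20 → 21

Answer: 21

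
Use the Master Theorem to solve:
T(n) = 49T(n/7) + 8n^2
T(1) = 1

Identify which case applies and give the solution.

a=49, b=7, f(n)=8n^2. log_7(49) = 2. Since c=2 = 2, Case 2 applies: T(n) = Θ(n^log_b(a) · log n) = O(n^2 log n).

Answer: O(n^2 log n) - Case 2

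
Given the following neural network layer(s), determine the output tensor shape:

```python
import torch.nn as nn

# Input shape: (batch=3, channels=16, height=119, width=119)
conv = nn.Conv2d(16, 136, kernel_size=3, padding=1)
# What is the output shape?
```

Input: (3, 16, 119, 119) -> Output: (3, 136, 119, 119)

Answer: (3, 136, 119, 119)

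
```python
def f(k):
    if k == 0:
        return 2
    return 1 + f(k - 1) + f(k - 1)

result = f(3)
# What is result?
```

f(k) = 1 + 2·f(k-1), f(0)=2. Closed form: (2+1)·2^3 - 1 = 23.

Answer: 23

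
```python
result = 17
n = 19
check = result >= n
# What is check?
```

Trace:
`result = 17` → result = 17
`n = 19` → n = 19
`check = result >= n` → check = False
So check = False

Answer: False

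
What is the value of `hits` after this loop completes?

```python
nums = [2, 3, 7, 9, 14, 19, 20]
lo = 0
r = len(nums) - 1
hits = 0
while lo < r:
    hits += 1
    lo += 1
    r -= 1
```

Iterations until pointers meet (list length 7)
`hits` takes the values: 0 → 1 → 2 → 3

Answer: 3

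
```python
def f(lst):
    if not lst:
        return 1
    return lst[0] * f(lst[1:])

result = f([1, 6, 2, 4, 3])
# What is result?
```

Product over [1, 6, 2, 4, 3] = 1 * 6 * 2 * 4 * 3 = 144

Answer: 144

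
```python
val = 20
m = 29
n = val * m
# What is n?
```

Trace:
`val = 20` → val = 20
`m = 29` → m = 29
`n = val * m` → n = 580
So n = 580

Answer: 580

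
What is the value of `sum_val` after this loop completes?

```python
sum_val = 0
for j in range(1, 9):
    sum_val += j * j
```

Sum of squares 1² to 8² = 204
`sum_val` takes the values: 0 → 1 → 5 → 14 → 30 → 55 → 91 → 140 → 204

Answer: 204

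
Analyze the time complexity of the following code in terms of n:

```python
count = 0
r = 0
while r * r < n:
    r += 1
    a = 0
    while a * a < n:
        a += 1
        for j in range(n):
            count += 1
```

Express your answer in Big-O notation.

Each loop level contributes: √n × √n × n. Multiplying the contributions gives O(n^2).

Answer: O(n^2)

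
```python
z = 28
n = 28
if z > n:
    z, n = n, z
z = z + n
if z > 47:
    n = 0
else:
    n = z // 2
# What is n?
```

Trace:
`z = 28` → z = 28
`n = 28` → n = 28
`if z > n: ...` → z > n is False → no variable changes
`z = z + n` → z = 56
`if z > 47: ...` → z > 47 is True → n = 0
So n = 0

Answer: 0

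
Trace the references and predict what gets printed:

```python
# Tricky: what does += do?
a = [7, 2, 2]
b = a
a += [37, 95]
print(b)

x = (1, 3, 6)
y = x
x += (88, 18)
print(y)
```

Key concept: += behavior differs for mutable vs immutable.
Step by step:
`a = [7, 2, 2]` → a = [7, 2, 2]
`b = a` → b = [7, 2, 2] (same object as a)
`a += [37, 95]` → a = [7, 2, 2, 37, 95] (same object as b); b = [7, 2, 2, 37, 95] (same object as a)
`print(b)` → prints [7, 2, 2, 37, 95]
`x = (1, 3, 6)` → x = (1, 3, 6)
`y = x` → y = (1, 3, 6)
`x += (88, 18)` → x = (1, 3, 6, 88, 18)
`print(y)` → prints (1, 3, 6)

Answer:
[7, 2, 2, 37, 95]
(1, 3, 6)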